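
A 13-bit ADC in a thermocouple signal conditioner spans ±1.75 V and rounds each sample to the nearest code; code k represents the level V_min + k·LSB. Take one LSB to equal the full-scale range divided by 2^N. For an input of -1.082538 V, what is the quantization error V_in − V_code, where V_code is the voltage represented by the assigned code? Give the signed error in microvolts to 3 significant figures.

+104 µV

Span: 1.75 V − (-1.75 V) = 3.5 V. LSB = 3.5 V / 2^13 ≈ 427.2 µV.
(V_in − V_min)/LSB = (-1.082538 − (-1.75)) × 8192/3.5 = 1562.2425 → nearest code k = 1562.
V_code = -1.75 + (1562/8192) × 3.5 = -1.082641602 V.
e = -1.082538 − (-1.082641602) = +104 µV.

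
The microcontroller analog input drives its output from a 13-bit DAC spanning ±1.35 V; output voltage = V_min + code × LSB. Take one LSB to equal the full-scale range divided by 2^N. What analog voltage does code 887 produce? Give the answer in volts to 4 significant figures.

-1.058 V

The full-scale span is 1.35 − (-1.35) = 2.7 V. LSB = 2.7 V / 2^13.
Output = V_min + (887/8192) × range = -1.35 + 0.108276 × 2.7 V
      = -1.35 + 0.292346 = -1.05765 V.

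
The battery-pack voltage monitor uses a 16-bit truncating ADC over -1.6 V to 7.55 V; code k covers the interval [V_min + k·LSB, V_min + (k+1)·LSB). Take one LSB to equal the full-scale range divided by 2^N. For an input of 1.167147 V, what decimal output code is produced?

Span: 7.55 V − (-1.6 V) = 9.15 V. LSB = 9.15 V / 2^16 ≈ 139.6 µV.
(V_in − V_min) × 2^16/range = (1.167147 − (-1.6)) × 65536/9.15 = 19819.426.
Floor → code = 19819.

19819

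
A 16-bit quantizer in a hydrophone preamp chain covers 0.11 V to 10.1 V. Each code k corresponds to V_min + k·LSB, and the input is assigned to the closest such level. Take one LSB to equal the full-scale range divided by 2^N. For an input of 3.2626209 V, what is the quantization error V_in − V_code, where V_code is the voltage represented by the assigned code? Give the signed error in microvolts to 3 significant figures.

−46.0 µV

Full-scale range = 10.1 V − (0.11 V) = 9.99 V. LSB = 9.99 V / 2^16 ≈ 152.4 µV.
Position in LSBs: (3.2626209 − (0.11)) × 65536/9.99 = 20681.6980; rounding gives k = 20682.
Reconstructed level: 0.11 + 20682 × 9.99/65536 V = 3.2626669312 V.
e = 3.2626209 − (3.2626669312) = −46.0 µV.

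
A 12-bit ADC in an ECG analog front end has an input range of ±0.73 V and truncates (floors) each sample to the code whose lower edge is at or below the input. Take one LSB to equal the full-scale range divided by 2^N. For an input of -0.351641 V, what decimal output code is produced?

The full-scale span is 0.73 − (-0.73) = 1.46 V. LSB = 1.46 V / 2^12 ≈ 356.4 µV.
V_in − V_min = -0.351641 − (-0.73) = 0.378359 V.
Divide by LSB: 0.378359 × 4096/1.46 = 1061.4784.
Truncating gives code 1061.

1061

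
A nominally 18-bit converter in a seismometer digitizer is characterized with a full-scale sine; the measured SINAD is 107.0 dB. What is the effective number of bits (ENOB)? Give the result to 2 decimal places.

17.48 bits

(107.0 − 1.76) / 6.02 = 105.24/6.02 = 17.4817 effective bits.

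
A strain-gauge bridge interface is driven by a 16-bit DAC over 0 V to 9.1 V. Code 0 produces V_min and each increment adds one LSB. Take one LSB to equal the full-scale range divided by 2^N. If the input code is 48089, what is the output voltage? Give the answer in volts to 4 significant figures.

Full-scale range = 9.1 V. LSB = 9.1 V / 2^16.
V_out = 0 + 48089 × (9.1/65536) V
      = 0 + 6.67740 = 6.67740 V.

6.677 V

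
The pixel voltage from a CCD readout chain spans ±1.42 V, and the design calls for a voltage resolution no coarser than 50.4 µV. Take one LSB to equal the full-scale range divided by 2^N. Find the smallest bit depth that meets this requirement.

16 bits

Full-scale range = 1.42 V − (-1.42 V) = 2.84 V.
Levels needed ≥ 2.84/50.4 µV = 56350. 2^16 = 65536 suffices, so N_min = 16.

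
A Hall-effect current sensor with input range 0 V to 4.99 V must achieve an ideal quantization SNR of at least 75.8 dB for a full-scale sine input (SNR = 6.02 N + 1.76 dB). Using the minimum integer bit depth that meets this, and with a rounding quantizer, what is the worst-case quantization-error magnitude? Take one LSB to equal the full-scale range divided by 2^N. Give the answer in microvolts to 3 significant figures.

305 µV

Span = 4.99 V.
N ≥ (75.8 − 1.76)/6.02 = 12.299 → N_min = 13.
LSB = 4.99 V ÷ 2^13 = 4.99/8192 V = 0.60913 mV.
Max error for round-to-nearest is LSB/2 = 305 µV.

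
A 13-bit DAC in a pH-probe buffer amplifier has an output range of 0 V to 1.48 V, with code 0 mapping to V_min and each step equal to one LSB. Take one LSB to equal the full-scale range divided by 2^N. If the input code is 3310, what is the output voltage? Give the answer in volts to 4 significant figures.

0.5980 V

Full-scale range = 1.48 V. LSB = 1.48 V / 2^13.
V_out = 0 + 3310 × (1.48/8192) V
      = 0 + 0.597998 = 0.597998 V.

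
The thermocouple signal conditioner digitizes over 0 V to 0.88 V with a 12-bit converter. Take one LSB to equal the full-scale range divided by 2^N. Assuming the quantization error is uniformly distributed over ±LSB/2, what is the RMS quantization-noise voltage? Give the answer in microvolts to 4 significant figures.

V_FS = 0.88 V.
One LSB is 0.88 V / 4096 = 214.844 µV.
RMS of a uniform error over width LSB is LSB/√12 = 62.02 µV.

62.02 µV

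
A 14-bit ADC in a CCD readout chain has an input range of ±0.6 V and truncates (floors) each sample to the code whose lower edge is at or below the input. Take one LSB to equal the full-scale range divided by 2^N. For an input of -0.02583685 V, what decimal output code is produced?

7839

The full-scale span is 0.6 − (-0.6) = 1.2 V. LSB = 1.2 V / 2^14 ≈ 73.24 µV.
V_in − V_min = -0.02583685 − (-0.6) = 0.57416315 V.
Divide by LSB: 0.57416315 × 16384/1.2 = 7839.2409.
Truncating gives code 7839.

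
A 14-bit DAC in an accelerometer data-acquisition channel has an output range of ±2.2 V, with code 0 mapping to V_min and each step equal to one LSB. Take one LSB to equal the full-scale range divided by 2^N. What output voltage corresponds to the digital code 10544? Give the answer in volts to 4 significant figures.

0.6316 V

Full-scale range = 2.2 V − (-2.2 V) = 4.4 V. LSB = 4.4 V / 2^14.
V_out = -2.2 + 10544 × (4.4/16384) V
      = -2.2 V + 2.83164 V = 0.631641 V.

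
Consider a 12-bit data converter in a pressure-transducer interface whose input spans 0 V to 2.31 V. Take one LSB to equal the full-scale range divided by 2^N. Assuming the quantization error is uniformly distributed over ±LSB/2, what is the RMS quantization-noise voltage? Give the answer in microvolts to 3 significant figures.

Full-scale range = 2.31 V.
LSB = 2.31 V / 2^12 = 0.56396 mV.
σ_q = LSB/√12 = 0.56396 mV/3.4641 = 163 µV.

163 µV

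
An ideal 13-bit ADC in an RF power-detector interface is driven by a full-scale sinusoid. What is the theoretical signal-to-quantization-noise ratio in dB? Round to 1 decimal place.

80.0 dB

6.02(13) + 1.76 = 78.26 + 1.76 = 80.02 dB.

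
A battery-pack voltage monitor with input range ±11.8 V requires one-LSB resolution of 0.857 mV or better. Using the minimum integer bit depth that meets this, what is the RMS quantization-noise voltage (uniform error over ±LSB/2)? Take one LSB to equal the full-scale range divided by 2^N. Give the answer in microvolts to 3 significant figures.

208 µV

Full-scale range = 11.8 V − (-11.8 V) = 23.6 V.
Required number of levels: 23.6/0.857 mV = 27538; smallest N with 2^N ≥ that is 15.
One LSB is 23.6 V / 32768 = 0.72021 mV.
σ_q = LSB/√12 = 0.72021 mV/3.4641 = 208 µV.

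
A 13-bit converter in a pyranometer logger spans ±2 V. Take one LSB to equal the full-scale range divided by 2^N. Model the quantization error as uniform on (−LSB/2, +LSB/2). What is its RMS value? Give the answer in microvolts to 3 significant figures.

Full-scale range = 2 V − (-2 V) = 4 V.
Step size = 4/8192 V = 488.28 µV.
RMS of a uniform error over width LSB is LSB/√12 = 141 µV.

141 µV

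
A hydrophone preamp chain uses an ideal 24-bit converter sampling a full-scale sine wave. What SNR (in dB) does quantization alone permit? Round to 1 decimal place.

146.2 dB

For an ideal N-bit converter with full-scale sine input, SNR = 6.02 N + 1.76 dB. SNR = 6.02 × 24 + 1.76 = 144.48 + 1.76 = 146.24 dB.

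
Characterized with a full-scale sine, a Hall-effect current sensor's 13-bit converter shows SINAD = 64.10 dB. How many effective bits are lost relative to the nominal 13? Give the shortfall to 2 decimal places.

N_eff = (64.10 − 1.76)/6.02 = 10.3555 bits.
Shortfall = 13 − 10.3555 = 2.6445 bits.

2.64 bits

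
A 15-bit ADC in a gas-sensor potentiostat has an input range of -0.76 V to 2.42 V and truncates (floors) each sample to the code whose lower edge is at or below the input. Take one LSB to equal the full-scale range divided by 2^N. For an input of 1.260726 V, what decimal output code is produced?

Range = 2.42 − (-0.76) = 3.18 V. LSB = 3.18 V / 2^15 ≈ 97.05 µV.
V_in − V_min = 1.260726 − (-0.76) = 2.020726 V.
Divide by LSB: 2.020726 × 32768/3.18 = 20822.3741.
Truncating gives code 20822.

20822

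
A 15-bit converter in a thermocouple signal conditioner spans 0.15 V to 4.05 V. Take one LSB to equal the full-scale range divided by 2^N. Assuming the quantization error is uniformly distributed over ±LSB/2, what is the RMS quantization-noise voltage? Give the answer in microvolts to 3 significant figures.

34.4 µV

Range = 4.05 − (0.15) = 3.9 V.
One LSB is 3.9 V / 32768 = 119.02 µV.
For a uniform distribution on [−LSB/2, +LSB/2], V_rms = LSB/√12 = 119.02 µV/3.4641 = 34.4 µV.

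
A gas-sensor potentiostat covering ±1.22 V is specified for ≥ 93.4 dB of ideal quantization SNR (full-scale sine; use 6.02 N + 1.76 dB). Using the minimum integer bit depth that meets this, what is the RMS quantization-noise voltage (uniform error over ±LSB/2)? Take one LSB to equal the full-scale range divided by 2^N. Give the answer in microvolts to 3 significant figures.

Full-scale range = 1.22 V − (-1.22 V) = 2.44 V.
Solving 6.02 N ≥ 93.4 − 1.76: N ≥ 15.223. Round up → N = 16.
LSB = 2.44 V ÷ 2^16 = 2.44/65536 V = 37.231 µV.
σ_q = LSB/√12 = 37.231 µV/3.4641 = 10.7 µV.

10.7 µV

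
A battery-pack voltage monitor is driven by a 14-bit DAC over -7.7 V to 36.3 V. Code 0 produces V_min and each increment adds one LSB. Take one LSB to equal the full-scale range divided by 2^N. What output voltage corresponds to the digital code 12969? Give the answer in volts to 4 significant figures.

Range = 36.3 − (-7.7) = 44 V. LSB = 44 V / 2^14.
V_out = -7.7 + 12969 × (44/16384) V
      = -7.7 V + 34.8289 V = 27.1289 V.

27.13 V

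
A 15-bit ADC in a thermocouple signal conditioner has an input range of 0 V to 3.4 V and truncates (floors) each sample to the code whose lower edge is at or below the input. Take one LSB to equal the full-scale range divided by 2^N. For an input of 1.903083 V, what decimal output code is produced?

Range is 3.4 V. LSB = 3.4 V / 2^15 ≈ 103.8 µV.
V_in − V_min = 1.903083 − (0) = 1.903083 V.
Divide by LSB: 1.903083 × 32768/3.4 = 18341.2423.
Truncating gives code 18341.

18341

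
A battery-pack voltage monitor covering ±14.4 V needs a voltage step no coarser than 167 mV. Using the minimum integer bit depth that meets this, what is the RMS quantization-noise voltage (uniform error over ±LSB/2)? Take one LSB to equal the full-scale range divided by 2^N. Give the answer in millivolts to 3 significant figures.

Full-scale range = 14.4 V − (-14.4 V) = 28.8 V.
Need 2^N ≥ 28.8 V / 167 mV = 172.5 → N_min = 8.
LSB = 28.8 V ÷ 2^8 = 28.8/256 V = 112.50 mV.
V_rms = LSB/√12 = 32.5 mV.

32.5 mV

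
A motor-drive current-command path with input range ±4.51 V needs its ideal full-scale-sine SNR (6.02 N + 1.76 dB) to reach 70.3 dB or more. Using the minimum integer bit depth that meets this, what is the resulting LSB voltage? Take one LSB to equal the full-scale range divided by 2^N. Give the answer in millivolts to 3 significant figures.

2.20 mV

Span: 4.51 V − (-4.51 V) = 9.02 V.
Required N = ⌈(70.3 − 1.76)/6.02⌉ = ⌈11.385⌉ = 12.
One LSB is 9.02 V / 4096 = 2.20 mV.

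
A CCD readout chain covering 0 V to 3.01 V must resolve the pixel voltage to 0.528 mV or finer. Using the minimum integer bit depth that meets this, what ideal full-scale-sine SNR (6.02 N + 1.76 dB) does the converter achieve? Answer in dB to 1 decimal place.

Span = 3.01 V.
Need 2^N ≥ 3.01 V / 0.528 mV = 5701 → N_min = 13.
SNR = 6.02 × 13 + 1.76 = 80.02 dB.

80.0 dB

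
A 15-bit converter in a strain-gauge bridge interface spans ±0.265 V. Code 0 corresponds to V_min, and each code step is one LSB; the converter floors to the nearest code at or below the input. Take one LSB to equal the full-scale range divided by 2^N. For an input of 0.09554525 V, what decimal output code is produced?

22291

Span: 0.265 V − (-0.265 V) = 0.53 V. LSB = 0.53 V / 2^15 ≈ 16.17 µV.
code = ⌊(V_in − V_min)/LSB⌋ = ⌊(V_in − V_min) × 2^15 / range⌋
     = ⌊(0.09554525 − (-0.265)) × 32768 / 0.53⌋ = ⌊0.36054525 × 32768/0.53⌋
     = ⌊22291.220⌋ = 22291.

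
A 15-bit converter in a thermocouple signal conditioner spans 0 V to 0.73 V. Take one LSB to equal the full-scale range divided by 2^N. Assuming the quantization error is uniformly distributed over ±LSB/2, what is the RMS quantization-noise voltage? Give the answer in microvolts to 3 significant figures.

6.43 µV

Full-scale range = 0.73 V.
LSB = 0.73 V / 2^15 = 22.278 µV.
σ_q = LSB/√12 = 22.278 µV/3.4641 = 6.43 µV.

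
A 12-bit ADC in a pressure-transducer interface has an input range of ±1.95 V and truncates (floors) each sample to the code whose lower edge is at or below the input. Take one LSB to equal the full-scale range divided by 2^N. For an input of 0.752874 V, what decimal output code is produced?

Full-scale range = 1.95 V − (-1.95 V) = 3.9 V. LSB = 3.9 V / 2^12 ≈ 0.9521 mV.
V_in − V_min = 0.752874 − (-1.95) = 2.702874 V.
Divide by LSB: 2.702874 × 4096/3.9 = 2838.7107.
Truncating gives code 2838.

2838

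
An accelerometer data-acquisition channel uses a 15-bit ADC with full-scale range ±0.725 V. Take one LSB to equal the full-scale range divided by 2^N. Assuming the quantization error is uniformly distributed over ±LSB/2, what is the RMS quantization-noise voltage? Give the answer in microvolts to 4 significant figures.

12.77 µV

Range = 0.725 − (-0.725) = 1.45 V.
LSB = 1.45 V / 2^15 = 44.2505 µV.
V_rms = LSB/√12 = 44.2505 µV / √12 = 12.77 µV.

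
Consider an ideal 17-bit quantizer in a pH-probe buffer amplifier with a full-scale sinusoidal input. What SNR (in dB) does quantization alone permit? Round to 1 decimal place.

104.1 dB

For an ideal N-bit converter with full-scale sine input, SNR = 6.02 N + 1.76 dB. SNR = 6.02 × 17 + 1.76 = 102.34 + 1.76 = 104.10 dB.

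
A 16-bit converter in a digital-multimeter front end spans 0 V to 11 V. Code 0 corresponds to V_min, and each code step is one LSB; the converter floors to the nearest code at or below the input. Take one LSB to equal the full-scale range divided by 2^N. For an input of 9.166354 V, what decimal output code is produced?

Span = 11 V. LSB = 11 V / 2^16 ≈ 167.8 µV.
V_in − V_min = 9.166354 − (0) = 9.166354 V.
Divide by LSB: 9.166354 × 65536/11 = 54611.4705.
Truncating gives code 54611.

54611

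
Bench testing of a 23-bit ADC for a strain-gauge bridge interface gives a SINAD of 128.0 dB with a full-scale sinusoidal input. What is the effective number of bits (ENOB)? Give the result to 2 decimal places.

20.97 bits

Inverting SNR = 6.02 N + 1.76: N_eff = (128.0 − 1.76)/6.02 = 20.9701.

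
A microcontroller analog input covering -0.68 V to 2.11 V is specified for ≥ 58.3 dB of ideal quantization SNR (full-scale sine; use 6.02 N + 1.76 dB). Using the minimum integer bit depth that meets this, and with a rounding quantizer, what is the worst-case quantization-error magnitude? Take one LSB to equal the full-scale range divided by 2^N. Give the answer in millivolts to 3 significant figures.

1.36 mV

Range = 2.11 − (-0.68) = 2.79 V.
N ≥ (58.3 − 1.76)/6.02 = 9.392 → N_min = 10.
Step size = 2.79/1024 V = 2.7246 mV.
|e|_max = LSB/2 = 1.36 mV.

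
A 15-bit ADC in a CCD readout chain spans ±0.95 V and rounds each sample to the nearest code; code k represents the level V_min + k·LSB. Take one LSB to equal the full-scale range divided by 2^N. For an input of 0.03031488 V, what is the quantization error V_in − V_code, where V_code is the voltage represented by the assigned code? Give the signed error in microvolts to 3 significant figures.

Range = 0.95 − (-0.95) = 1.9 V. LSB = 1.9 V / 2^15 ≈ 57.98 µV.
(0.03031488 − (-0.95)) / LSB = 0.98031488 × 32768/1.9 = 16906.8200. Nearest integer: k = 16907.
V_code = V_min + k × range/2^15 = -0.95 + 16907 × 1.9/32768 = 0.030325317383 V.
Error = V_in − V_code = 0.03031488 − (0.030325317383) = −10.4 µV.

−10.4 µV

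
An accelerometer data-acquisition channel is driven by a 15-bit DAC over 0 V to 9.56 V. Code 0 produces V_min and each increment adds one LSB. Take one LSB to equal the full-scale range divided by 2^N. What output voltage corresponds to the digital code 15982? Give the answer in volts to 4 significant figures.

4.663 V

Full-scale range = 9.56 V. LSB = 9.56 V / 2^15.
Output = V_min + (15982/32768) × range = 0 + 0.487732 × 9.56 V
      = 0 + 4.66272 = 4.66272 V.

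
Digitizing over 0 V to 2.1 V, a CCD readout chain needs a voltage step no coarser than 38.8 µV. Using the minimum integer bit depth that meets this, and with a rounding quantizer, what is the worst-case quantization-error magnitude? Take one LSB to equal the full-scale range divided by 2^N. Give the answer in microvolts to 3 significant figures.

Full-scale range = 2.1 V.
Need 2^N ≥ 2.1 V / 38.8 µV = 54120 → N_min = 16.
One LSB is 2.1 V / 65536 = 32.043 µV.
Max error for round-to-nearest is LSB/2 = 16.0 µV.

16.0 µV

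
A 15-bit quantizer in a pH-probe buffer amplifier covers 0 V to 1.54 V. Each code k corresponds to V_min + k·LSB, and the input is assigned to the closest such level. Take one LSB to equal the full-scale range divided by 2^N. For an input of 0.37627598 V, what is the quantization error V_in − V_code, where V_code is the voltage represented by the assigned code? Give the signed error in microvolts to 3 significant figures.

V_FS = 1.54 V. LSB = 1.54 V / 2^15 ≈ 47.00 µV.
Position in LSBs: (0.37627598 − (0)) × 32768/1.54 = 8006.3710; rounding gives k = 8006.
V_code = V_min + k × range/2^15 = 0 + 8006 × 1.54/32768 = 0.37625854492 V.
Error = V_in − V_code = 0.37627598 − (0.37625854492) = +17.4 µV.

+17.4 µV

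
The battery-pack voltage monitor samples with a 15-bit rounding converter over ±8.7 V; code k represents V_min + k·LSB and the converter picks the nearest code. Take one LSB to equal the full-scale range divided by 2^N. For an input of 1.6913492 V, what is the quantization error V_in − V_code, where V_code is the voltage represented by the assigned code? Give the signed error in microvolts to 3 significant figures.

Full-scale range = 8.7 V − (-8.7 V) = 17.4 V. LSB = 17.4 V / 2^15 ≈ 0.5310 mV.
(1.6913492 − (-8.7)) / LSB = 10.3913492 × 32768/17.4 = 19569.1799. Nearest integer: k = 19569.
V_code = -8.7 + (19569/32768) × 17.4 = 1.6912536621 V.
Error = V_in − V_code = 1.6913492 − (1.6912536621) = +95.5 µV.

+95.5 µV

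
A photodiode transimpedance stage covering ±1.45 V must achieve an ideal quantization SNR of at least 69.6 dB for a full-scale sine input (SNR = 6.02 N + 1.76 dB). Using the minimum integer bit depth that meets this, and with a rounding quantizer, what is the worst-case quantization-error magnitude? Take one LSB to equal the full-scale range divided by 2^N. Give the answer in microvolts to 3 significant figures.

354 µV

Range = 1.45 − (-1.45) = 2.9 V.
Required N = ⌈(69.6 − 1.76)/6.02⌉ = ⌈11.269⌉ = 12.
LSB = 2.9 V / 2^12 = 0.70801 mV.
Max error for round-to-nearest is LSB/2 = 354 µV.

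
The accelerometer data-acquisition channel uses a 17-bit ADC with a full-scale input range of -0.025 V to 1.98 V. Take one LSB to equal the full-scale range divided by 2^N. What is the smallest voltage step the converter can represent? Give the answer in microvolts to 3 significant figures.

15.3 µV

Span: 1.98 V − (-0.025 V) = 2.005 V.
2^17 = 131072 levels.
One LSB is 2.005 V / 131072 = 15.3 µV.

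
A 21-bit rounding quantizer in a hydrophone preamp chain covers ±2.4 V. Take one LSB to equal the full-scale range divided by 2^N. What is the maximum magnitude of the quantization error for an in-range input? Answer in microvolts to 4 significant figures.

Span: 2.4 V − (-2.4 V) = 4.8 V.
One LSB is 4.8 V / 2097152 = 2.28882 µV.
Worst-case error for round-to-nearest is half an LSB: 1.144 µV.

1.144 µV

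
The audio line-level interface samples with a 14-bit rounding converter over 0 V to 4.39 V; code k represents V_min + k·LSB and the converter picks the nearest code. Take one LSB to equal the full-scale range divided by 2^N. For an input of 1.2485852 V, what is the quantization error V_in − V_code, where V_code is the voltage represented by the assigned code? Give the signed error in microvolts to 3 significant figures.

Range is 4.39 V. LSB = 4.39 V / 2^14 ≈ 267.9 µV.
Position in LSBs: (1.2485852 − (0)) × 16384/4.39 = 4659.8679; rounding gives k = 4660.
V_code = V_min + k × range/2^14 = 0 + 4660 × 4.39/16384 = 1.2486206055 V.
V_in − V_code = 1.2485852 − (1.2486206055) = −35.4 µV.

−35.4 µV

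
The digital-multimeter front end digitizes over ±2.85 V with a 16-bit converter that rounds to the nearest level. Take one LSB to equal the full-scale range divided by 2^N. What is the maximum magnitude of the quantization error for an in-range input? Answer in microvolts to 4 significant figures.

Span: 2.85 V − (-2.85 V) = 5.7 V.
Step size = 5.7/65536 V = 86.9751 µV.
Worst-case error for round-to-nearest is half an LSB: 43.49 µV.

43.49 µV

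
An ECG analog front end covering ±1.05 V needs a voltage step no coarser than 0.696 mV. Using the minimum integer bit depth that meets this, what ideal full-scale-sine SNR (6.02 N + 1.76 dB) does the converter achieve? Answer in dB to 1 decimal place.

74.0 dB

The full-scale span is 1.05 − (-1.05) = 2.1 V.
2.1 V / 0.696 mV = 3017. Since 2^11 = 2048 and 2^12 = 4096, N = 12.
6.02(12) + 1.76 = 74.00 dB.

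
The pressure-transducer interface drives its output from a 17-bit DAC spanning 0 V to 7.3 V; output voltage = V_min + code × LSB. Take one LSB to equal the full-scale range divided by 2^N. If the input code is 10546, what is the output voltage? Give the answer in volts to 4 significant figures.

Full-scale range = 7.3 V. LSB = 7.3 V / 2^17.
V_out = 0 + 10546 × (7.3/131072) V
      = 0 + 0.587355 = 0.587355 V.

0.5874 V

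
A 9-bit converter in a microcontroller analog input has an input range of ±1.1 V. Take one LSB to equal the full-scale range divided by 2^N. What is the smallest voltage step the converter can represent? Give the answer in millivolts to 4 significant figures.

4.297 mV

Span: 1.1 V − (-1.1 V) = 2.2 V.
There are 2^9 = 512 steps.
One LSB is 2.2 V / 512 = 4.297 mV.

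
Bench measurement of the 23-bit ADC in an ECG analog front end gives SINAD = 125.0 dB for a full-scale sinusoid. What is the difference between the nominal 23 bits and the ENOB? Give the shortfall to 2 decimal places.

N_eff = (125.0 − 1.76)/6.02 = 20.4718 bits.
23 − 20.4718 = 2.53 bits below nominal.

2.53 bits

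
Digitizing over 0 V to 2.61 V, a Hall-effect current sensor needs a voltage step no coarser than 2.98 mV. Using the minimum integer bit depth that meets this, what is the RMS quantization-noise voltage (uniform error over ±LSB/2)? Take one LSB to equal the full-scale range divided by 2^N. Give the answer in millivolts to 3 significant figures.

0.736 mV

Range is 2.61 V.
Levels needed ≥ 2.61/2.98 mV = 875.8. 2^10 = 1024 suffices, so N_min = 10.
Step size = 2.61/1024 V = 2.5488 mV.
σ_q = LSB/√12 = 2.5488 mV/3.4641 = 0.736 mV.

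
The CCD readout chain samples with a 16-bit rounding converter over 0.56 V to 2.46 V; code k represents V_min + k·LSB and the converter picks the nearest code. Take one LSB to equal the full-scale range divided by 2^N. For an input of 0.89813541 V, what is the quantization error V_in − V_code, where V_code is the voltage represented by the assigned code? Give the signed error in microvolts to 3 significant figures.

+5.22 µV

Span: 2.46 V − (0.56 V) = 1.9 V. LSB = 1.9 V / 2^16 ≈ 28.99 µV.
(0.89813541 − (0.56)) / LSB = 0.33813541 × 65536/1.9 = 11663.1801. Nearest integer: k = 11663.
V_code = 0.56 + (11663/65536) × 1.9 = 0.89813018799 V.
V_in − V_code = 0.89813541 − (0.89813018799) = +5.22 µV.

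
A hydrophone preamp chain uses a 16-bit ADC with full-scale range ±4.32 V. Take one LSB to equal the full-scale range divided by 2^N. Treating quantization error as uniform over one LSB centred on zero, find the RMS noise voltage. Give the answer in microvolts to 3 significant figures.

Full-scale range = 4.32 V − (-4.32 V) = 8.64 V.
One LSB is 8.64 V / 65536 = 131.84 µV.
For a uniform distribution on [−LSB/2, +LSB/2], V_rms = LSB/√12 = 131.84 µV/3.4641 = 38.1 µV.

38.1 µV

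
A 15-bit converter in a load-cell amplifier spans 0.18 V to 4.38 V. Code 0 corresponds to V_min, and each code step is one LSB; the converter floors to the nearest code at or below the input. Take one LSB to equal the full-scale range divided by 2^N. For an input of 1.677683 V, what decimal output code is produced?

11684

The full-scale span is 4.38 − (0.18) = 4.2 V. LSB = 4.2 V / 2^15 ≈ 128.2 µV.
code = ⌊(V_in − V_min)/LSB⌋ = ⌊(V_in − V_min) × 2^15 / range⌋
     = ⌊(1.677683 − (0.18)) × 32768 / 4.2⌋ = ⌊1.497683 × 32768/4.2⌋
     = ⌊11684.780⌋ = 11684.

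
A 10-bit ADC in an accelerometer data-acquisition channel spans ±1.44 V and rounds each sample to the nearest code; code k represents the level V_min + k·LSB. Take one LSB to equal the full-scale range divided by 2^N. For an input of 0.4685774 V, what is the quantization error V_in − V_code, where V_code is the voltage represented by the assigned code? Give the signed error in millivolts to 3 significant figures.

−1.11 mV

The full-scale span is 1.44 − (-1.44) = 2.88 V. LSB = 2.88 V / 2^10 ≈ 2.813 mV.
(V_in − V_min)/LSB = (0.4685774 − (-1.44)) × 1024/2.88 = 678.6053 → nearest code k = 679.
Reconstructed level: -1.44 + 679 × 2.88/1024 V = 0.4696875000 V.
V_in − V_code = 0.4685774 − (0.4696875000) = −1.11 mV.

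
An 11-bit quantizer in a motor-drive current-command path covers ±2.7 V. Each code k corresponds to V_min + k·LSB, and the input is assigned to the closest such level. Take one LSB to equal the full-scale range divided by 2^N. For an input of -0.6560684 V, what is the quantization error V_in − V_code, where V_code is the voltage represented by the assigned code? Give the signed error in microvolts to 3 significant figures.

+475 µV

The full-scale span is 2.7 − (-2.7) = 5.4 V. LSB = 5.4 V / 2^11 ≈ 2.637 mV.
Position in LSBs: (-0.6560684 − (-2.7)) × 2048/5.4 = 775.1800; rounding gives k = 775.
Reconstructed level: -2.7 + 775 × 5.4/2048 V = -0.6565429688 V.
Error = V_in − V_code = -0.6560684 − (-0.6565429688) = +475 µV.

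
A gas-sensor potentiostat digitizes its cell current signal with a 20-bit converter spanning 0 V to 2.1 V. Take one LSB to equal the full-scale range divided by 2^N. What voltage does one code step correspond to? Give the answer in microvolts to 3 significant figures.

2.00 µV

Span = 2.1 V.
Number of codes = 2^20 = 1048576.
LSB = 2.1 V ÷ 2^20 = 2.1/1048576 V = 2.00 µV.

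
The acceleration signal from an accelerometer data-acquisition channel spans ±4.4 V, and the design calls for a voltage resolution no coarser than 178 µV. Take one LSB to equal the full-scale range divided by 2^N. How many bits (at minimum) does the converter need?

16 bits

Span: 4.4 V − (-4.4 V) = 8.8 V.
Required number of levels: 8.8/178 µV = 49438; smallest N with 2^N ≥ that is 16.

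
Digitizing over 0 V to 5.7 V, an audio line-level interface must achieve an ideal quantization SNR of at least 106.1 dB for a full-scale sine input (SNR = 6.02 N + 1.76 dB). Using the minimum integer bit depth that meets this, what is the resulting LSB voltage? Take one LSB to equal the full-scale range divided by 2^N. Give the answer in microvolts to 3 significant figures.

21.7 µV

V_FS = 5.7 V.
Required N = ⌈(106.1 − 1.76)/6.02⌉ = ⌈17.332⌉ = 18.
LSB = 5.7 V / 2^18 = 21.7 µV.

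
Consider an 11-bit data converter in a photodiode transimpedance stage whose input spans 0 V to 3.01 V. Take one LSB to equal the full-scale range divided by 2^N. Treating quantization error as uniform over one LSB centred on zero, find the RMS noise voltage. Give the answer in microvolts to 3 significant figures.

424 µV

Full-scale range = 3.01 V.
One LSB is 3.01 V / 2048 = 1.4697 mV.
For a uniform distribution on [−LSB/2, +LSB/2], V_rms = LSB/√12 = 1.4697 mV/3.4641 = 424 µV.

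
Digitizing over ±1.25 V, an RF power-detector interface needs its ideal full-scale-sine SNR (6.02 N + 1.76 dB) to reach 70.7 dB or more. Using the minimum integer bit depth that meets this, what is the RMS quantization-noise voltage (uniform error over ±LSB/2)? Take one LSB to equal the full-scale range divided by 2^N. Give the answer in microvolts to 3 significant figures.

176 µV

Full-scale range = 1.25 V − (-1.25 V) = 2.5 V.
Required N = ⌈(70.7 − 1.76)/6.02⌉ = ⌈11.452⌉ = 12.
One LSB is 2.5 V / 4096 = 0.61035 mV.
σ_q = LSB/√12 = 0.61035 mV/3.4641 = 176 µV.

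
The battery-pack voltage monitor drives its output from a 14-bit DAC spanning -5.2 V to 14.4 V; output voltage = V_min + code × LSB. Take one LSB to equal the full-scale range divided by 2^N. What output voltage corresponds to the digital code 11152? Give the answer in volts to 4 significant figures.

8.141 V

Full-scale range = 14.4 V − (-5.2 V) = 19.6 V. LSB = 19.6 V / 2^14.
V_out = V_min + code × LSB = -5.2 V + 11152 × 19.6 V / 16384
      = -5.2 + 13.3410 = 8.14102 V.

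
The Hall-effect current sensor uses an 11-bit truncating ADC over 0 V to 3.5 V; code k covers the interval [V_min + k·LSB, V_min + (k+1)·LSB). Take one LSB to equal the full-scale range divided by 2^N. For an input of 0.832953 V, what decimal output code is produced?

487

Span = 3.5 V. LSB = 3.5 V / 2^11 ≈ 1.709 mV.
V_in − V_min = 0.832953 − (0) = 0.832953 V.
Divide by LSB: 0.832953 × 2048/3.5 = 487.3965.
Truncating gives code 487.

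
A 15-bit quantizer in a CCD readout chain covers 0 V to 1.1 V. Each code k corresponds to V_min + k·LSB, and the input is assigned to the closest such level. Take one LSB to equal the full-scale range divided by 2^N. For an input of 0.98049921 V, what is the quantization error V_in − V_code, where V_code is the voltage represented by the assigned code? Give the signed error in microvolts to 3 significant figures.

Full-scale range = 1.1 V. LSB = 1.1 V / 2^15 ≈ 33.57 µV.
(0.98049921 − (0)) / LSB = 0.98049921 × 32768/1.1 = 29208.1801. Nearest integer: k = 29208.
Reconstructed level: 0 + 29208 × 1.1/32768 V = 0.98049316406 V.
Error = V_in − V_code = 0.98049921 − (0.98049316406) = +6.05 µV.

+6.05 µV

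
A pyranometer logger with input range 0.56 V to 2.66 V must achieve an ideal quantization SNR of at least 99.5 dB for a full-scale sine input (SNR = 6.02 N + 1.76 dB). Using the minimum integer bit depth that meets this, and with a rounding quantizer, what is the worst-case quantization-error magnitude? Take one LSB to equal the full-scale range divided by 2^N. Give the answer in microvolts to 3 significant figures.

8.01 µV

The full-scale span is 2.66 − (0.56) = 2.1 V.
Solving 6.02 N ≥ 99.5 − 1.76: N ≥ 16.236. Round up → N = 17.
Step size = 2.1/131072 V = 16.022 µV.
Half an LSB is 8.01 µV.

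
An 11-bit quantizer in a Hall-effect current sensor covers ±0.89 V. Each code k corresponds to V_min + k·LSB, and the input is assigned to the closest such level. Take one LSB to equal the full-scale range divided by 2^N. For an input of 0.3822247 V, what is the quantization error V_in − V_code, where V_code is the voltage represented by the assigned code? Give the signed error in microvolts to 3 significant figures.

−197 µV

The full-scale span is 0.89 − (-0.89) = 1.78 V. LSB = 1.78 V / 2^11 ≈ 0.8691 mV.
(V_in − V_min)/LSB = (0.3822247 − (-0.89)) × 2048/1.78 = 1463.7731 → nearest code k = 1464.
V_code = -0.89 + (1464/2048) × 1.78 = 0.3824218750 V.
V_in − V_code = 0.3822247 − (0.3824218750) = −197 µV.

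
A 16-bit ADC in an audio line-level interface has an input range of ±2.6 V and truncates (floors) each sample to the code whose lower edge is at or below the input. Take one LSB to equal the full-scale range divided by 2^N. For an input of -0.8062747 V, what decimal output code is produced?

The full-scale span is 2.6 − (-2.6) = 5.2 V. LSB = 5.2 V / 2^16 ≈ 79.35 µV.
(V_in − V_min) × 2^16/range = (-0.8062747 − (-2.6)) × 65536/5.2 = 22606.458.
Floor → code = 22606.

22606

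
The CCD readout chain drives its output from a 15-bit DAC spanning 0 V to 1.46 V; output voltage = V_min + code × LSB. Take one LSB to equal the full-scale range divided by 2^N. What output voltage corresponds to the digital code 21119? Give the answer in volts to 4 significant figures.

0.9410 V

V_FS = 1.46 V. LSB = 1.46 V / 2^15.
V_out = 0 + 21119 × (1.46/32768) V
      = 0 + 0.940971 = 0.940971 V.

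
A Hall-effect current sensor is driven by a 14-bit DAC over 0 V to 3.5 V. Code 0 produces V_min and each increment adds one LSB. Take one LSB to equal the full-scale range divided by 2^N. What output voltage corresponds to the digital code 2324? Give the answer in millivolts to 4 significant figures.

Full-scale range = 3.5 V. LSB = 3.5 V / 2^14.
V_out = V_min + code × LSB = 0 V + 2324 × 3.5 V / 16384
      = 0 V + 0.496460 V = 0.496460 V.

496.5 mV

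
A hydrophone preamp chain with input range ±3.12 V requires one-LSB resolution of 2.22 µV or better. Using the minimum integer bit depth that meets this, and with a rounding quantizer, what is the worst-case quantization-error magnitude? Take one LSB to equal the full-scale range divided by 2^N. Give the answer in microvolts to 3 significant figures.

0.744 µV

Range = 3.12 − (-3.12) = 6.24 V.
Need 2^N ≥ 6.24 V / 2.22 µV = 2.811e6 → N_min = 22.
LSB = 6.24 V / 2^22 = 1.4877 µV.
Half an LSB is 0.744 µV.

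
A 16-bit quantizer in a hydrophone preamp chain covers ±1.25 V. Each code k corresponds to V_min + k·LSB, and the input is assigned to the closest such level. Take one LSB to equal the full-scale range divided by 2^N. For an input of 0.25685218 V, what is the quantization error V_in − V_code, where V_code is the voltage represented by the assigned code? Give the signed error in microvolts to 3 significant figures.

+8.61 µV

Range = 1.25 − (-1.25) = 2.5 V. LSB = 2.5 V / 2^16 ≈ 38.15 µV.
(V_in − V_min)/LSB = (0.25685218 − (-1.25)) × 65536/2.5 = 39501.2258 → nearest code k = 39501.
Reconstructed level: -1.25 + 39501 × 2.5/65536 V = 0.25684356689 V.
V_in − V_code = 0.25685218 − (0.25684356689) = +8.61 µV.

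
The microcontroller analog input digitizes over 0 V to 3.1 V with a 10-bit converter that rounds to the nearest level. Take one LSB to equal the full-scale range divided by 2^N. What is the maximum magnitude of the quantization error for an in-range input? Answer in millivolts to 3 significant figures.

Span = 3.1 V.
LSB = 3.1 V / 2^10 = 3.0273 mV.
A rounding quantizer has |error| ≤ LSB/2 = 1.51 mV.

1.51 mV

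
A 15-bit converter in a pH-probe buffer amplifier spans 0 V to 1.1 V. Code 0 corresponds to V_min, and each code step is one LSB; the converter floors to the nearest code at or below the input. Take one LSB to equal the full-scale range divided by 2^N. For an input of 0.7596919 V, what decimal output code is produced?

Span = 1.1 V. LSB = 1.1 V / 2^15 ≈ 33.57 µV.
V_in − V_min = 0.7596919 − (0) = 0.7596919 V.
Divide by LSB: 0.7596919 × 32768/1.1 = 22630.5311.
Truncating gives code 22630.

22630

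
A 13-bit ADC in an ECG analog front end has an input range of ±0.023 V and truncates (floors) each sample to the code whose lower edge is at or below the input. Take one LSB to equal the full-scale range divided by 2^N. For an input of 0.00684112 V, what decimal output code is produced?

5314

Full-scale range = 0.023 V − (-0.023 V) = 0.046 V. LSB = 0.046 V / 2^13 ≈ 5.615 µV.
V_in − V_min = 0.00684112 − (-0.023) = 0.02984112 V.
Divide by LSB: 0.02984112 × 8192/0.046 = 5314.3142.
Truncating gives code 5314.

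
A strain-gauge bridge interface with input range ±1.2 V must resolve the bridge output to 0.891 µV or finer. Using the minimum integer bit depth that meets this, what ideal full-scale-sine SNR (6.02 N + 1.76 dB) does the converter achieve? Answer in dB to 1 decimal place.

134.2 dB

Full-scale range = 1.2 V − (-1.2 V) = 2.4 V.
2.4 V / 0.891 µV = 2.694e6. Since 2^21 = 2097152 and 2^22 = 4194304, N = 22.
Ideal SNR at N = 22: 6.02·22 + 1.76 = 134.2 dB.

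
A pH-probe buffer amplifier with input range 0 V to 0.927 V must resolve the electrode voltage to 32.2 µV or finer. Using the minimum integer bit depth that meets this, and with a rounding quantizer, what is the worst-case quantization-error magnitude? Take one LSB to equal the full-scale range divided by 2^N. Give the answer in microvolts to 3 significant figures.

14.1 µV

Full-scale range = 0.927 V.
Required number of levels: 0.927/32.2 µV = 28789; smallest N with 2^N ≥ that is 15.
LSB = 0.927 V / 2^15 = 28.290 µV.
Half an LSB is 14.1 µV.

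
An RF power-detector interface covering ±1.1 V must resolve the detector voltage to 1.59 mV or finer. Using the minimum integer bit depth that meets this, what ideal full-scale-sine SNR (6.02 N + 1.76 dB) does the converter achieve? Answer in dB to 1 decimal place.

Range = 1.1 − (-1.1) = 2.2 V.
Need 2^N ≥ 2.2 V / 1.59 mV = 1384 → N_min = 11.
6.02(11) + 1.76 = 67.98 dB.

68.0 dB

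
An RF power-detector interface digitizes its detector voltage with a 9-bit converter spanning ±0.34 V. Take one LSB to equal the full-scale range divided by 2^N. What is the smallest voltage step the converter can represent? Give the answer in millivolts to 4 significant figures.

1.328 mV

Range = 0.34 − (-0.34) = 0.68 V.
2^9 = 512 levels.
LSB = 0.68 V ÷ 2^9 = 0.68/512 V = 1.328 mV.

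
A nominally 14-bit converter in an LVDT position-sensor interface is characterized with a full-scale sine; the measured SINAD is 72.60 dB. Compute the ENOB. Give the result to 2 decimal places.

11.77 bits

ENOB = (72.60 − 1.76)/6.02 = 11.7674 bits.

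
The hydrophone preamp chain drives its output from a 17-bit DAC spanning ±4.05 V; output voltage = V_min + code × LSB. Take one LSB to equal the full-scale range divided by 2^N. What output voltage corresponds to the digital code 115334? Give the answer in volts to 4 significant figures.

The full-scale span is 4.05 − (-4.05) = 8.1 V. LSB = 8.1 V / 2^17.
V_out = V_min + code × LSB = -4.05 V + 115334 × 8.1 V / 131072
      = -4.05 V + 7.12742 V = 3.07742 V.

3.077 V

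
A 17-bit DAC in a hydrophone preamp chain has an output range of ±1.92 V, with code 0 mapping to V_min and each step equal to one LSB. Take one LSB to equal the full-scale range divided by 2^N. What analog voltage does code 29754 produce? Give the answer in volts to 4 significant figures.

-1.048 V

Full-scale range = 1.92 V − (-1.92 V) = 3.84 V. LSB = 3.84 V / 2^17.
V_out = V_min + code × LSB = -1.92 V + 29754 × 3.84 V / 131072
      = -1.92 V + 0.871699 V = -1.04830 V.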